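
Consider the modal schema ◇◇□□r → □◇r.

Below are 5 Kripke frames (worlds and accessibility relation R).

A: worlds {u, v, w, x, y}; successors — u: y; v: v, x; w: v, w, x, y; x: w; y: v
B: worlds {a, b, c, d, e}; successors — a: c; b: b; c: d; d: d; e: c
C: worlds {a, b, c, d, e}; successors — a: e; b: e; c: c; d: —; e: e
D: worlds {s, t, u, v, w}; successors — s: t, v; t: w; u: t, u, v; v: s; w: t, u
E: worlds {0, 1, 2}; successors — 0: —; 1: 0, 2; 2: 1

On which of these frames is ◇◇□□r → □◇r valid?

This is the axiom for a generalized confluence (Geach) condition; its first-order frame correspondent is ∀x ∀y ∀z ((xR²y ∧ xRz) → ∃w (yR²w ∧ zRw)).
A: fails — wR²y, wRx but no t with yR²t and xRt.
B: condition met.
C: condition met.
D: fails — sR²w, sRv but no w* with wR²w* and vRw*.
E: fails — 1R²1, 1R0 but no w with 1R²w and 0Rw.

B, C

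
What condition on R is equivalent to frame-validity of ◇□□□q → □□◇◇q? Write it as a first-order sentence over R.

∀x ∀y ∀z ((xRy ∧ xR²z) → ∃w (yR³w ∧ zR²w))

This is a Sahlqvist (Geach-type) schema ◇^1□^3q → □^2◇^2q.
Minimal-valuation argument: fix x; take any y with xR^1y and any z with xR^2z. Set V(q) to the set of worlds R-reachable from y in exactly 3 steps. Then □^3q holds at y, so the antecedent holds at x; validity forces ◇^2q at z, giving a w with zR^2w and yR^3w.
First-order correspondent: ∀x ∀y ∀z ((xRy ∧ xR²z) → ∃w (yR³w ∧ zR²w)).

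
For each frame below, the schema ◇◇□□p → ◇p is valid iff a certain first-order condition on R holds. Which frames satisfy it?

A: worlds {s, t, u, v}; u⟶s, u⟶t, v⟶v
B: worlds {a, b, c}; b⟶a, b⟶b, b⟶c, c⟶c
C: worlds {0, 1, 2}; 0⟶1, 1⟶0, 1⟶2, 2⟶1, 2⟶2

The schema corresponds to a generalized confluence (Geach) condition: ∀x ∀y (xR²y → ∃w (yR²w ∧ xRw)).
A: ✓.
B: fails — bR²a but no w with aR²w and bRw.
C: fails — 0R²0 but no w with 0R²w and 0Rw.

A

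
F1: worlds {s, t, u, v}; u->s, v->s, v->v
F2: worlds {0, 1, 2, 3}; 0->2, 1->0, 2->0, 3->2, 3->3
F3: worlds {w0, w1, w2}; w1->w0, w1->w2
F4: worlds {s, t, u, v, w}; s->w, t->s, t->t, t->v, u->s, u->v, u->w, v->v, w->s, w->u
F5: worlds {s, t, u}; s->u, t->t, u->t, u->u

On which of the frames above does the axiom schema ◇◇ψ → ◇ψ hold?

F1, F3

This is the axiom for transitivity; its first-order frame correspondent is ∀x ∀y ∀z (Rxy ∧ Ryz → Rxz).
F1: satisfies the condition.
F2: fails — R10 and R02 but not R12.
F3: satisfies the condition.
F4: fails — Ruw and Rwu but not Ruu.
F5: fails — Rsu and Rut but not Rst.
Valid on: F1, F3.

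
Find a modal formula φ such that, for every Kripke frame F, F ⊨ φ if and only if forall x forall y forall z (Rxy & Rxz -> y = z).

This is partial functionality; the standard corresponding axiom is CD: ◇s → □s.

◇s → □s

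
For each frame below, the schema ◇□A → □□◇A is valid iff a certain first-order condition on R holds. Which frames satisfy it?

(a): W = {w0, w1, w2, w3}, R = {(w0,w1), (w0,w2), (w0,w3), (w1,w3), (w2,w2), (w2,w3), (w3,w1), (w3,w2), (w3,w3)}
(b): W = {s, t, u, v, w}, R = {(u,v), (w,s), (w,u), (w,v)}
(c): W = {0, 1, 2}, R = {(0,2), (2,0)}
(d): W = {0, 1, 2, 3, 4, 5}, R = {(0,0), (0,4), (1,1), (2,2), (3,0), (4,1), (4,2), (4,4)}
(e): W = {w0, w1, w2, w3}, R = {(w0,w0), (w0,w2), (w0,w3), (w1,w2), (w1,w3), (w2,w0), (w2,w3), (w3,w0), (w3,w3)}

(a), (e)

Frame correspondent (Sahlqvist): ∀x ∀y ∀z ((xRy ∧ xR²z) → ∃w (yRw ∧ zRw)) — i.e. a generalized confluence (Geach) condition.
(a): satisfies the condition.
(b): fails — wRs, wR²v but no w* with sRw* and vRw*.
(c): fails — 0R2, 0R²0 but no w with 2Rw and 0Rw.
(d): fails — 0R0, 0R²1 but no w with 0Rw and 1Rw.
(e): satisfies the condition.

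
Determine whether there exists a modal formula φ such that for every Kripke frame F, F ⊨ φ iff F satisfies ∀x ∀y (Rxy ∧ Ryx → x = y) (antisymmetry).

Any modally definable frame class is closed under surjective bounded morphisms.
The 4-cycle (worlds 0,1,2,3 with 0→1→2→3→0) is antisymmetric. Sending even-indexed worlds to a and odd-indexed worlds to b is a surjective bounded morphism onto the two-world frame with a↔b, which is not antisymmetric.
Hence antisymmetry is not modally definable.

Not modally definable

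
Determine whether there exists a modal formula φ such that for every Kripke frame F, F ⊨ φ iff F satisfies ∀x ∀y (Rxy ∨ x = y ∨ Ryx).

Any modally definable frame class is closed under disjoint unions.
Take 4 disjoint single-world reflexive frames: each is trivially connected, but their disjoint union has 4 worlds with no edge between distinct components, so it is not connected.
So no modal formula (or set of formulas) defines exactly the connected frames.

No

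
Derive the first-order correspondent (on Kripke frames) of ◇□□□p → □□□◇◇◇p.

This is a Sahlqvist (Geach-type) schema ◇^1□^3p → □^3◇^3p.
Minimal-valuation argument: fix x; take any y with xR^1y and any z with xR^3z. Set V(p) to the set of worlds R-reachable from y in exactly 3 steps. Then □^3p holds at y, so the antecedent holds at x; validity forces ◇^3p at z, giving a w with zR^3w and yR^3w.
First-order correspondent: ∀x ∀y ∀z ((xRy ∧ xR³z) → ∃w (yR³w ∧ zR³w)).

∀x ∀y ∀z ((xRy ∧ xR³z) → ∃w (yR³w ∧ zR³w))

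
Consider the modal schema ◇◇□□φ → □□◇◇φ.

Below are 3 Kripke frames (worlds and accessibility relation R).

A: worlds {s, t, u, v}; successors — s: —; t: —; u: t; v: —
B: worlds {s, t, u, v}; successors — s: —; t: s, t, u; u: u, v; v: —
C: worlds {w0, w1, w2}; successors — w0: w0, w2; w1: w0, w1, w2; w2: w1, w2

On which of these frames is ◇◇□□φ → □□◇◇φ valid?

A, C

Frame correspondent (Sahlqvist): ∀x ∀y ∀z ((xR²y ∧ xR²z) → ∃w (yR²w ∧ zR²w)) — i.e. a generalized confluence (Geach) condition.
A: satisfies the condition.
B: fails — tR²s, tR²s but no w with sR²w and sR²w.
C: satisfies the condition.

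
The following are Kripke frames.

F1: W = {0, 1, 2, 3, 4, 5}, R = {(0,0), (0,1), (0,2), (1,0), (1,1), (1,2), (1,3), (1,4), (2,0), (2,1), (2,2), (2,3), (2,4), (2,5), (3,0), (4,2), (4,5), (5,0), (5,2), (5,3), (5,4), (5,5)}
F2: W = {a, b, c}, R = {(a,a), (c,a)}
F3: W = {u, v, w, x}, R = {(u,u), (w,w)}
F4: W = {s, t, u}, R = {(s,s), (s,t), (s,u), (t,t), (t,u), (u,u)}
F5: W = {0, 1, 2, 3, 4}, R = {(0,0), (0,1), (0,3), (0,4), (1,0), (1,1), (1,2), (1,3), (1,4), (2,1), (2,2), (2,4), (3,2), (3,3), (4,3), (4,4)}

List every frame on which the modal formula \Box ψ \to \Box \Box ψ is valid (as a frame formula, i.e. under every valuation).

Frame correspondent (Sahlqvist): \forall x \forall y \forall z (Rxy \wedge Ryz \to Rxz) — i.e. transitivity.
F1: fails — R12 and R25 but not R15.
F2: satisfies the condition.
F3: satisfies the condition.
F4: satisfies the condition.
F5: fails — R32 and R21 but not R31.
Valid on: F2, F3, F4.

F2, F3, F4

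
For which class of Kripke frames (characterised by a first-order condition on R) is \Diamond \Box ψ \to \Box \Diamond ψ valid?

Suppose ◇□ψ→□◇ψ is valid. Take Rxy, Rxz and set V(ψ)={w : Ryw}. Then □ψ at y so ◇□ψ at x, so □◇ψ at x, so ◇ψ at z, giving w with Rzw and Ryw.
Conversely, on a frame with convergence the schema holds at every world under every valuation.
So the correspondent is convergence.

convergence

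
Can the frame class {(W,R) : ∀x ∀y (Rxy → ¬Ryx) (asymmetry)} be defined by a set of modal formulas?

Any modally definable frame class is closed under surjective bounded morphisms.
The 3-cycle (worlds a,b,c with a→b→c→a) is asymmetric. Mapping every world to a single reflexive point • is a surjective bounded morphism, and the reflexive point is not asymmetric (R•• but asymmetry requires ¬R••).
So no modal formula (or set of formulas) defines exactly the asymmetric frames.

No — not modally definable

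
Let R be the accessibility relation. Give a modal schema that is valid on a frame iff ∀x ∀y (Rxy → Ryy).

The condition is shift-reflexivity. The T□ schema □(□ψ → ψ) defines it.
Suppose □(□ψ→ψ) is valid. Take Rxy and set V(ψ)={w : Ryw}. Then at y, □ψ holds; since □(□ψ→ψ) at x, □ψ→ψ at y, so ψ at y, i.e. Ryy.

□(□ψ → ψ)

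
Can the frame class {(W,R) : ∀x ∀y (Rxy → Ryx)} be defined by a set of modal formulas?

This is a Sahlqvist condition; the B axiom r → □◇r defines it.
Suppose r→□◇r is valid. Take Rxy and set V(r)={x}. Then r at x, so □◇r at x, so ◇r at y, so some z with Ryz has r; z=x, i.e. Ryx.

Definable; r → □◇r defines it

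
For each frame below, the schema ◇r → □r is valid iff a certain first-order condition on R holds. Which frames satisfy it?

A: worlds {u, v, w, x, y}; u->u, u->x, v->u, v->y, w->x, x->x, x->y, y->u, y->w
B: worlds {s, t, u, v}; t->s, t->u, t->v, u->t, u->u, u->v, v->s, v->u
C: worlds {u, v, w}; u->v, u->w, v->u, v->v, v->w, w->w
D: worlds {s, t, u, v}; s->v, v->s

This is the axiom for partial functionality; its first-order frame correspondent is ∀x ∀y ∀z (Rxy ∧ Rxz → y = z).
A: fails — u sees both u and x.
B: fails — t sees both s and u.
C: fails — u sees both v and w.
D: holds.

D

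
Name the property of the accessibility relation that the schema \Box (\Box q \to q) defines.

Suppose □(□q→q) is valid. Take Rxy and set V(q)={w : Ryw}. Then at y, □q holds; since □(□q→q) at x, □q→q at y, so q at y, i.e. Ryy.
The converse is a direct semantic check.
So the correspondent is shift-reflexivity.

Shift-reflexivity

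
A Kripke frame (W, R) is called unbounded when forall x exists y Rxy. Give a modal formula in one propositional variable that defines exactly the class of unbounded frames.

□s → ◇s

A defining formula is □s → ◇s (the D axiom).
Suppose □s→◇s is valid. At any x set V(s)=W. Then □s at x, so ◇s at x, so x has a successor.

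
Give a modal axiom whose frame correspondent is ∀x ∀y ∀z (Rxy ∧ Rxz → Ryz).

The condition is the Euclidean property. The 5 schema ◇ψ → □◇ψ defines it.
Suppose ◇ψ→□◇ψ is valid. Take Rxy, Rxz and set V(ψ)={y}. Then ◇ψ at x, so □◇ψ at x, so ◇ψ at z, so some w with Rzw has ψ; w=y, i.e. Rzy. By symmetry of the argument, Ryz.

◇ψ → □◇ψ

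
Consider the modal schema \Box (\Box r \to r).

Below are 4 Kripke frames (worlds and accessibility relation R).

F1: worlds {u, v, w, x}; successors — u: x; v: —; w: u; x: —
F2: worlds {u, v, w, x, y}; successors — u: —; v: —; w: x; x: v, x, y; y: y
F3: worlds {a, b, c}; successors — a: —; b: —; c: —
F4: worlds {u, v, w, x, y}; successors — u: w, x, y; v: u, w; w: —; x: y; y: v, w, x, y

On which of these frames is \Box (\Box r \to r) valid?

Frame correspondent (Sahlqvist): \forall x \forall y (Rxy \to Ryy) — i.e. shift-reflexivity.
F1: fails — Rwu but not Ruu.
F2: fails — Rxv but not Rvv.
F3: ✓.
F4: fails — Ryx but not Rxx.
Valid on: F3.

F3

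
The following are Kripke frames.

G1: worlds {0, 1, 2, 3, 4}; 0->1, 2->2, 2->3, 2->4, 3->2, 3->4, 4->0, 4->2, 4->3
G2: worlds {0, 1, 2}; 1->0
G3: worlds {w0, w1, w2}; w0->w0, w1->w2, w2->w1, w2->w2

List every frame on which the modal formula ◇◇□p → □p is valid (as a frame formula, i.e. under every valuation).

G2

Frame correspondent (Sahlqvist): ∀x ∀y ∀z ((xR²y ∧ xRz) → ∃w (yRw ∧ z = w)) — i.e. a generalized confluence (Geach) condition.
G1: fails — 2R²0, 2R2 but no w with 0Rw and 2=w.
G2: condition met.
G3: fails — w2R²w1, w2Rw1 but no w with w1Rw and w1=w.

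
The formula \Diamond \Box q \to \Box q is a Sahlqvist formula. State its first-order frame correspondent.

the Euclidean property

This is a form of the 5 axiom.
It corresponds to the Euclidean property: \forall x \forall y \forall z (Rxy \wedge Rxz \to Ryz).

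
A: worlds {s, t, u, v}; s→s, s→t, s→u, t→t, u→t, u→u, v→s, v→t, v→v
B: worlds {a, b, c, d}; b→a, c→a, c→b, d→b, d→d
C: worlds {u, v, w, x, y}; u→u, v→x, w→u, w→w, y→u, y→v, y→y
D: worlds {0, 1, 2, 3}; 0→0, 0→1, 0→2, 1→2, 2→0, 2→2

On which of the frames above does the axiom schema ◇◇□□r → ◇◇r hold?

Frame correspondent (Sahlqvist): ∀x ∀y (xR²y → ∃w (yR²w ∧ xR²w)) — i.e. a generalized confluence (Geach) condition.
A: condition met.
B: fails — cR²a but no w with aR²w and cR²w.
C: fails — yR²v but no t with vR²t and yR²t.
D: condition met.
Valid on: A, D.

A, D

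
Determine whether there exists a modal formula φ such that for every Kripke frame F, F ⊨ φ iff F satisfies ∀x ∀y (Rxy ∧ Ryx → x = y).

Not modally definable

If a class were modally definable it would be closed under surjective bounded morphisms (Goldblatt–Thomason).
The 6-cycle (worlds 0,1,2,3,4,5 with 0→1→2→3→4→5→0) is antisymmetric. Sending even-indexed worlds to • and odd-indexed worlds to ∘ is a surjective bounded morphism onto the two-world frame with •↔∘, which is not antisymmetric.
So the class is not modally definable.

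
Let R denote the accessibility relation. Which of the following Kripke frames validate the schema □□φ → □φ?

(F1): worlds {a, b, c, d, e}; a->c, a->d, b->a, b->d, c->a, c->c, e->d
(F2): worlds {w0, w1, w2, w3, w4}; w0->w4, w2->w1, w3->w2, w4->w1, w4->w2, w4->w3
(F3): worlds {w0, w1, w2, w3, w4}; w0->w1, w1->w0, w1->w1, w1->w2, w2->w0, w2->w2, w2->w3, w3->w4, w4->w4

This is the axiom for density; its first-order frame correspondent is ∀x ∀y (Rxy → ∃z (Rxz ∧ Rzy)).
(F1): fails — Rba but no z with Rbz and Rza.
(F2): fails — Rw0w4 but no z with Rw0z and Rzw4.
(F3): ✓.
Valid on: (F3).

(F3)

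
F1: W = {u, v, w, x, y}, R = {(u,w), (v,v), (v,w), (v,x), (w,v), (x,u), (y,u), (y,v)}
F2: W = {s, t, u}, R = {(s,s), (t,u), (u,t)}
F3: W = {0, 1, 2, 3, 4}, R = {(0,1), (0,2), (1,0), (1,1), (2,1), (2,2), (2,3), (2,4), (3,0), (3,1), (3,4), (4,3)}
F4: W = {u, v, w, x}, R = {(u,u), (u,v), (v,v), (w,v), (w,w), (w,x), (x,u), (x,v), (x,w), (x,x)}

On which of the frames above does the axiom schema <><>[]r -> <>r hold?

F2, F4

Frame correspondent (Sahlqvist): forall x forall y (x R^2 y -> exists w (yRw & xRw)) — i.e. a generalized confluence (Geach) condition.
F1: fails — vR²x but no t with xRt and vRt.
F2: holds.
F3: fails — 0R²4 but no w with 4Rw and 0Rw.
F4: holds.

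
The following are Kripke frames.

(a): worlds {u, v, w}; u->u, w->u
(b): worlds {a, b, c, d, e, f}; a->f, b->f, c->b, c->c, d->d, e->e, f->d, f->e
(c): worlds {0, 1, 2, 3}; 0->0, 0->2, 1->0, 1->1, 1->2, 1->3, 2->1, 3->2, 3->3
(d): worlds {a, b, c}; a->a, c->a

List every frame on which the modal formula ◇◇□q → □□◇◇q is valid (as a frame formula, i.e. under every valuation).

Frame correspondent (Sahlqvist): ∀x ∀y ∀z ((xR²y ∧ xR²z) → ∃w (yRw ∧ zR²w)) — i.e. a generalized confluence (Geach) condition.
(a): ✓.
(b): fails — aR²d, aR²e but no w with dRw and eR²w.
(c): ✓.
(d): ✓.

(a), (c), (d)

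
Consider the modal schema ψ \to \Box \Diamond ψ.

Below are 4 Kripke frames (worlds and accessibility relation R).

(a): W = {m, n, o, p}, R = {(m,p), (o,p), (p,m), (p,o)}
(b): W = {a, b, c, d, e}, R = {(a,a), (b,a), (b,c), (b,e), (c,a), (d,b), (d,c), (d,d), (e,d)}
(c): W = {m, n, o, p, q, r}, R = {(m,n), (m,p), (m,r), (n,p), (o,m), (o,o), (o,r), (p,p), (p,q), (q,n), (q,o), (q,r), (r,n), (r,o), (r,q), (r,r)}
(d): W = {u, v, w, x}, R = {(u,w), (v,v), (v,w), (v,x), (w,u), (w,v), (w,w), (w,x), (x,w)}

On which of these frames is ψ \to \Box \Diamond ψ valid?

(a)

The schema corresponds to symmetry: \forall x \forall y (Rxy \to Ryx).
(a): ✓.
(b): fails — Rbc but not Rcb.
(c): fails — Rom but not Rmo.
(d): fails — Rvx but not Rxv.
Valid on: (a).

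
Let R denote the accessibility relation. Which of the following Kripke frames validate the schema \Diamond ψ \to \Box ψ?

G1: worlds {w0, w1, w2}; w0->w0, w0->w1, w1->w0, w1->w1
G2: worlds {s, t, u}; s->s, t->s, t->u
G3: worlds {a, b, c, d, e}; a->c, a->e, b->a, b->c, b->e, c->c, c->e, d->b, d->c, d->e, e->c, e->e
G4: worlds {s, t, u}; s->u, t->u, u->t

G4

Frame correspondent (Sahlqvist): \forall x \forall y \forall z (Rxy \wedge Rxz \to y = z) — i.e. partial functionality.
G1: fails — w0 sees both w0 and w1.
G2: fails — t sees both s and u.
G3: fails — a sees both c and e.
G4: condition met.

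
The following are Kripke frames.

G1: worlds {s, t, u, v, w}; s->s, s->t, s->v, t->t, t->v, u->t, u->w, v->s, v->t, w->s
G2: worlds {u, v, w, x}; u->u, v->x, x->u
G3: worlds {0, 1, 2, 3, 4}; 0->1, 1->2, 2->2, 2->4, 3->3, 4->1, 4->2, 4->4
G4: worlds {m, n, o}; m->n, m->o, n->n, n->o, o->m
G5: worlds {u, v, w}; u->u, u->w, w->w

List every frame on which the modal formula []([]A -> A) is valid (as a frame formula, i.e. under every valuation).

The schema corresponds to shift-reflexivity: forall x forall y (Rxy -> Ryy).
G1: fails — Rtv but not Rvv.
G2: fails — Rvx but not Rxx.
G3: fails — R01 but not R11.
G4: fails — Rom but not Rmm.
G5: condition met.

G5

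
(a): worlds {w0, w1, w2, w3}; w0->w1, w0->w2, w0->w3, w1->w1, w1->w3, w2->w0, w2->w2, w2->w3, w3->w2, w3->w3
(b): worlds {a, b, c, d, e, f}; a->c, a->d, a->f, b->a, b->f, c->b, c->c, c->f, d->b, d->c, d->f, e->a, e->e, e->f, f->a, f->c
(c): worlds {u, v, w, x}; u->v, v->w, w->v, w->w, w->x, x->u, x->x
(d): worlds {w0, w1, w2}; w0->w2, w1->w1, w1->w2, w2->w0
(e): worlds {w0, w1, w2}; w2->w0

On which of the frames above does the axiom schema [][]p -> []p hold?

Frame correspondent (Sahlqvist): forall x forall y (Rxy -> exists z (Rxz & Rzy)) — i.e. density.
(a): condition met.
(b): fails — Rad but no z with Raz and Rzd.
(c): fails — Ruv but no z with Ruz and Rzv.
(d): fails — Rw0w2 but no z with Rw0z and Rzw2.
(e): fails — Rw2w0 but no z with Rw2z and Rzw0.
Valid on: (a).

(a)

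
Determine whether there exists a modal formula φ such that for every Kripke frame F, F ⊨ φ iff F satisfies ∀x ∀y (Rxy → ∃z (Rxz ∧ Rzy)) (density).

Yes — defined by □□r → □r

Yes: it is density, defined by the C4 schema □□r → □r.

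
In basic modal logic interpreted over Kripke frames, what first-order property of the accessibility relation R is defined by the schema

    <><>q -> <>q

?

transitivity: forall x forall y forall z (Rxy & Ryz -> Rxz)

Replacing q by ¬q and contraposing gives the equivalent schema □q → □□q.
Suppose □q→□□q is valid. Take Rxy, Ryz and set V(q)={w : Rxw}. Then □q at x, so □□q at x, so □q at y, so q at z, i.e. Rxz.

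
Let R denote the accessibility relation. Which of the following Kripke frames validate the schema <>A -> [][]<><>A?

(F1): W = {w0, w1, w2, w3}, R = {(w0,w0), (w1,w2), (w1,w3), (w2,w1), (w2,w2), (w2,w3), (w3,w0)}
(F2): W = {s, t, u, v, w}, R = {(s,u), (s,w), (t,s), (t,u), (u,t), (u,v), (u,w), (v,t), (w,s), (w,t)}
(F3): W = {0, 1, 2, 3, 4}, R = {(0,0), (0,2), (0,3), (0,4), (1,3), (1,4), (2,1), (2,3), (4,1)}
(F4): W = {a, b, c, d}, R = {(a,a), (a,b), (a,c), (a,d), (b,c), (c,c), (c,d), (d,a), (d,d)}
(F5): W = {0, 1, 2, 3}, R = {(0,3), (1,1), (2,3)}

(F5)

This is the axiom for a generalized confluence (Geach) condition; its first-order frame correspondent is forall x forall y forall z ((xRy & x R^2 z) -> exists w (y = w & z R^2 w)).
(F1): fails — w1Rw2, w1R²w0 but no w with w2=w and w0R²w.
(F2): fails — sRu, sR²s but no w* with u=w* and sR²w*.
(F3): fails — 0R0, 0R²1 but no w with 0=w and 1R²w.
(F4): fails — aRa, aR²b but no w with a=w and bR²w.
(F5): ✓.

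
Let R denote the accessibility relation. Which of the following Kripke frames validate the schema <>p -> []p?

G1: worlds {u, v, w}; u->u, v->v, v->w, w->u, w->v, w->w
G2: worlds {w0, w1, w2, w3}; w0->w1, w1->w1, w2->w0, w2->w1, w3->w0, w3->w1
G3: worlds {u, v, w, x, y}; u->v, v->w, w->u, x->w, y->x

Frame correspondent (Sahlqvist): forall x forall y forall z (Rxy & Rxz -> y = z) — i.e. partial functionality.
G1: fails — v sees both v and w.
G2: fails — w2 sees both w0 and w1.
G3: holds.
Valid on: G3.

G3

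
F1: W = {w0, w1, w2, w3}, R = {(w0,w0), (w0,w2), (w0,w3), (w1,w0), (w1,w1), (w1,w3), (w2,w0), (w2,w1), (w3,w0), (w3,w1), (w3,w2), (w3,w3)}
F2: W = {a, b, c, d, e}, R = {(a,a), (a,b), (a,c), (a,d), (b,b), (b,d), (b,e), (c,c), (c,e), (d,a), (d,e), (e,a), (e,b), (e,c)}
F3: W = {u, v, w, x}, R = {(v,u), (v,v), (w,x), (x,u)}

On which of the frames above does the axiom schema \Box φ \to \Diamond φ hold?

The schema corresponds to seriality: \forall x \exists y Rxy.
F1: holds.
F2: holds.
F3: fails — world u has no successor.

F1, F2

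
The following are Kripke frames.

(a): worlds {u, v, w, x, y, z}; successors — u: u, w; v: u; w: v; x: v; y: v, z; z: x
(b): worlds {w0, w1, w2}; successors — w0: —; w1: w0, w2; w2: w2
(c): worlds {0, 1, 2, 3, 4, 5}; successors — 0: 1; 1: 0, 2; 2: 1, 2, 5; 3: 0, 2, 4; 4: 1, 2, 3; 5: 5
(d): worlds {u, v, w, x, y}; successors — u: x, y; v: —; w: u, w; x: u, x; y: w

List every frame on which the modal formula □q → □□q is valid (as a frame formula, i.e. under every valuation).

Frame correspondent (Sahlqvist): ∀x ∀y ∀z (Rxy ∧ Ryz → Rxz) — i.e. transitivity.
(a): fails — Ruw and Rwv but not Ruv.
(b): satisfies the condition.
(c): fails — R10 and R01 but not R11.
(d): fails — Rwu and Rux but not Rwx.

(b)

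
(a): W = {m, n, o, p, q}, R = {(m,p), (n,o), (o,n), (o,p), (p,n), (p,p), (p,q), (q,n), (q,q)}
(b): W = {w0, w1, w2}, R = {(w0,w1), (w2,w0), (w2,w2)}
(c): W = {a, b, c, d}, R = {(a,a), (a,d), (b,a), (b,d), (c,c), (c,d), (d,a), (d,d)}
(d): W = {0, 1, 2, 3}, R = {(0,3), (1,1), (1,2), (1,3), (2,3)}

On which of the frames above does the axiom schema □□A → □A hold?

The schema corresponds to density: ∀x ∀y (Rxy → ∃z (Rxz ∧ Rzy)).
(a): fails — Rno but no z with Rnz and Rzo.
(b): fails — Rw0w1 but no z with Rw0z and Rzw1.
(c): satisfies the condition.
(d): fails — R23 but no z with R2z and Rz3.

(c)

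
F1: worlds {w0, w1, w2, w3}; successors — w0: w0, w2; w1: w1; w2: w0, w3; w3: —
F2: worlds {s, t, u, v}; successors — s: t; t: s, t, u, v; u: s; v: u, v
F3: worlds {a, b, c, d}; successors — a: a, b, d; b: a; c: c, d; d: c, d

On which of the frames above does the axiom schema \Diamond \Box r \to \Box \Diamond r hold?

none

Frame correspondent (Sahlqvist): \forall x \forall y \forall z (Rxy \wedge Rxz \to \exists w (Ryw \wedge Rzw)) — i.e. convergence.
F1: fails — Rw2w0 and Rw2w3 but w0 and w3 have no common successor.
F2: fails — Rtv and Rts but v and s have no common successor.
F3: fails — Rab and Rad but b and d have no common successor.
Valid on no frame.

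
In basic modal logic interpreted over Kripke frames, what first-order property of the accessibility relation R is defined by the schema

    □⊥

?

□⊥ is valid iff no world has any successor (otherwise □⊥ fails at any world with one).

Emptiness of R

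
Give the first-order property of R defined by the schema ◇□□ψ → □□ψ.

This is a Sahlqvist (Geach-type) schema ◇^1□^2ψ → □^2◇^0ψ.
Minimal-valuation argument: fix x; take any y with xR^1y and any z with xR^2z. Set V(ψ) to the set of worlds R-reachable from y in exactly 2 steps. Then □^2ψ holds at y, so the antecedent holds at x; validity forces ◇^0ψ at z, giving a w with zR^0w and yR^2w.
First-order correspondent: ∀x ∀y ∀z ((xRy ∧ xR²z) → ∃w (yR²w ∧ z = w)).

∀x ∀y ∀z ((xRy ∧ xR²z) → ∃w (yR²w ∧ z = w))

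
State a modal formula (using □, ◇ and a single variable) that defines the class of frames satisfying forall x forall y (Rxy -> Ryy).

The condition is shift-reflexivity. The T□ schema □(□s → s) defines it.
Suppose □(□s→s) is valid. Take Rxy and set V(s)={w : Ryw}. Then at y, □s holds; since □(□s→s) at x, □s→s at y, so s at y, i.e. Ryy.

□(□s → s)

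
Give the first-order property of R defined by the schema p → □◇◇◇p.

∀x ∀z (xRz → ∃w (x = w ∧ zR³w))

This is a Sahlqvist (Geach-type) schema ◇^0□^0p → □^1◇^3p.
Minimal-valuation argument: fix x; take any y with xR^0y and any z with xR^1z. Set V(p) to the set of worlds R-reachable from y in exactly 0 steps. Then □^0p holds at y, so the antecedent holds at x; validity forces ◇^3p at z, giving a w with zR^3w and yR^0w.
First-order correspondent: ∀x ∀z (xRz → ∃w (x = w ∧ zR³w)).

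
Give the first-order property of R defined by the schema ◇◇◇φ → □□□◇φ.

∀x ∀y ∀z ((xR³y ∧ xR³z) → ∃w (y = w ∧ zRw))

This is a Sahlqvist (Geach-type) schema ◇^3□^0φ → □^3◇^1φ.
Minimal-valuation argument: fix x; take any y with xR^3y and any z with xR^3z. Set V(φ) to the set of worlds R-reachable from y in exactly 0 steps. Then □^0φ holds at y, so the antecedent holds at x; validity forces ◇^1φ at z, giving a w with zR^1w and yR^0w.
First-order correspondent: ∀x ∀y ∀z ((xR³y ∧ xR³z) → ∃w (y = w ∧ zRw)).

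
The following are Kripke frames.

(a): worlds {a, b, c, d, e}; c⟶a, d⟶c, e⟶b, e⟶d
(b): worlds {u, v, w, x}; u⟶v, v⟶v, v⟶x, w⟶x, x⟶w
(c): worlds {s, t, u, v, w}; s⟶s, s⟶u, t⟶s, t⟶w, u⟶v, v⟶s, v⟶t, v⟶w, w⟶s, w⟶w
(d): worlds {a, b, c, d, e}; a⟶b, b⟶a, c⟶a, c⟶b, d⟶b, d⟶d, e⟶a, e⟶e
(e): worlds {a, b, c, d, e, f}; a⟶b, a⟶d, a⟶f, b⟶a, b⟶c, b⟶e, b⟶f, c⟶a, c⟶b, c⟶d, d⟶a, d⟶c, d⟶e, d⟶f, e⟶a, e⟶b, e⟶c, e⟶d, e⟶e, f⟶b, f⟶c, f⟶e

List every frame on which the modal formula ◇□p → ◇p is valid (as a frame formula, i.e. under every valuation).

(e)

This is the axiom for a generalized confluence (Geach) condition; its first-order frame correspondent is ∀x ∀y (xRy → ∃w (yRw ∧ xRw)).
(a): fails — cRa but no w with aRw and cRw.
(b): fails — vRx but no t with xRt and vRt.
(c): fails — sRu but no w* with uRw* and sRw*.
(d): fails — aRb but no w with bRw and aRw.
(e): ✓.
Valid on: (e).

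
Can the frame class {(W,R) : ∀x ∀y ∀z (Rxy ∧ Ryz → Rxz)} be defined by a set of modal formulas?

Yes — defined by □p → □□p

The condition is transitivity. A defining modal formula is □p → □□p.
Suppose □p→□□p is valid. Take Rxy, Ryz and set V(p)={w : Rxw}. Then □p at x, so □□p at x, so □p at y, so p at z, i.e. Rxz.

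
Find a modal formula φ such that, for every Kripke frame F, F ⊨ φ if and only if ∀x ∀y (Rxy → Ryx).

ψ → □◇ψ

A defining formula is ψ → □◇ψ (the B axiom).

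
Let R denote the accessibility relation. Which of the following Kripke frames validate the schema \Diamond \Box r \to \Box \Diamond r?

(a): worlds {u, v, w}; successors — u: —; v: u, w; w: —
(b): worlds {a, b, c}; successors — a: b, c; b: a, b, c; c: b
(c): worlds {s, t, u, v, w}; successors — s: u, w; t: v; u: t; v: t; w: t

Frame correspondent (Sahlqvist): \forall x \forall y \forall z (Rxy \wedge Rxz \to \exists w (Ryw \wedge Rzw)) — i.e. convergence.
(a): fails — Rvu and Rvu but u and u have no common successor.
(b): condition met.
(c): condition met.
Valid on: (b), (c).

(b), (c)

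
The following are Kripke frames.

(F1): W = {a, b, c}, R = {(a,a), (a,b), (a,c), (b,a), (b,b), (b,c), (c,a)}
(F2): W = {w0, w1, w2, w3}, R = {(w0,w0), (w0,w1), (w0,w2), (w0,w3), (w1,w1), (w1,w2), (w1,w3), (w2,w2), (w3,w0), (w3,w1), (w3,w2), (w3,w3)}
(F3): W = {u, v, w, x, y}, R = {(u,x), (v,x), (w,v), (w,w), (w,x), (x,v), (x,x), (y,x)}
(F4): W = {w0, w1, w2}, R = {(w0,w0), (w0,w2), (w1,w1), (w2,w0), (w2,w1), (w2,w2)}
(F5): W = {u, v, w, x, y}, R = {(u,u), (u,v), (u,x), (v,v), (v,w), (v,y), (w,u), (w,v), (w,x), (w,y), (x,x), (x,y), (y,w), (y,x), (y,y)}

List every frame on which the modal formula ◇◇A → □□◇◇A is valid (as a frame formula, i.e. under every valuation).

(F1)

Frame correspondent (Sahlqvist): ∀x ∀y ∀z ((xR²y ∧ xR²z) → ∃w (y = w ∧ zR²w)) — i.e. a generalized confluence (Geach) condition.
(F1): holds.
(F2): fails — w0R²w0, w0R²w2 but no w with w0=w and w2R²w.
(F3): fails — wR²w, wR²v but no t with w=t and vR²t.
(F4): fails — w0R²w0, w0R²w1 but no w with w0=w and w1R²w.
(F5): fails — uR²u, uR²x but no t with u=t and xR²t.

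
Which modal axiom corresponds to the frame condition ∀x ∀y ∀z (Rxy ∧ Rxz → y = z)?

A defining formula is ◇q → □q (the CD axiom).
Suppose ◇q→□q is valid. Take Rxy, Rxz and set V(q)={y}. Then ◇q at x, so □q at x, so q at z, i.e. z=y.

◇q → □q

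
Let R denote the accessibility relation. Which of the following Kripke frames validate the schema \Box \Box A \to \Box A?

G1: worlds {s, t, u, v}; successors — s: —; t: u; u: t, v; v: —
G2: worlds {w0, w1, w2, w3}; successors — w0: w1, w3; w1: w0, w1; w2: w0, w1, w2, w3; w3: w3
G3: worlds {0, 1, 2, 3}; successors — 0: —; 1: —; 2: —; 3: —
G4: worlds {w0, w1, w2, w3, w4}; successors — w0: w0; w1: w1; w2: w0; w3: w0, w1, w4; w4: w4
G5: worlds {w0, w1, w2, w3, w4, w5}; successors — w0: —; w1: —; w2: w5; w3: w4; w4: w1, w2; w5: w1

This is the axiom for density; its first-order frame correspondent is \forall x \forall y (Rxy \to \exists z (Rxz \wedge Rzy)).
G1: fails — Rtu but no z with Rtz and Rzu.
G2: condition met.
G3: condition met.
G4: condition met.
G5: fails — Rw4w2 but no z with Rw4z and Rzw2.

G2, G3, G4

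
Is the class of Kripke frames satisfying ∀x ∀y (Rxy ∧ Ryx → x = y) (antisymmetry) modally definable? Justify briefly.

Any modally definable frame class is closed under surjective bounded morphisms.
The 6-cycle (worlds a,b,c,d,e,f with a→b→c→d→e→f→a) is antisymmetric. Sending even-indexed worlds to s and odd-indexed worlds to t is a surjective bounded morphism onto the two-world frame with s↔t, which is not antisymmetric.
Hence antisymmetry is not modally definable.

Not definable by any modal formula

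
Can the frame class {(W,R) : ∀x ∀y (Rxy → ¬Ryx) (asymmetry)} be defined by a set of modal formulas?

No — not modally definable

Modal frame validity is preserved under surjective bounded morphisms.
The 5-cycle (worlds 0,1,2,3,4 with 0→1→2→3→4→0) is asymmetric. Mapping every world to a single reflexive point • is a surjective bounded morphism, and the reflexive point is not asymmetric (R•• but asymmetry requires ¬R••).
So the class is not modally definable.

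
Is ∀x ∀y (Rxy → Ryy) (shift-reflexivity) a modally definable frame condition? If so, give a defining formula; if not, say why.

Yes: it is shift-reflexivity, defined by the T□ schema □(□p → p).

Yes — defined by □(□p → p)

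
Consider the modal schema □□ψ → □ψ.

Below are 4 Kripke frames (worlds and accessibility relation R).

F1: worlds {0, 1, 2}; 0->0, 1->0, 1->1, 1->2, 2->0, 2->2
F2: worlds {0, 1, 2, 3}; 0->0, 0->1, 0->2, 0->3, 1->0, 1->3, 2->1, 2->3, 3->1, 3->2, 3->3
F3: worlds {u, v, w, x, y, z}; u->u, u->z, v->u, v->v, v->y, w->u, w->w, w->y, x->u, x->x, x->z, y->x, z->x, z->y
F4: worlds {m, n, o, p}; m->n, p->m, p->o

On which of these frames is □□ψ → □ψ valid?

F1, F2

The schema corresponds to density: ∀x ∀y (Rxy → ∃z (Rxz ∧ Rzy)).
F1: ✓.
F2: ✓.
F3: fails — Rzy but no t with Rzt and Rty.
F4: fails — Rpo but no z with Rpz and Rzo.
Valid on: F1, F2.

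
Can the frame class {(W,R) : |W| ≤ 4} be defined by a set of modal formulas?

Not definable by any modal formula

If a class were modally definable it would be closed under disjoint unions (Goldblatt–Thomason).
Any modal formula valid on each of 5 disjoint one-world frames is valid on their disjoint union (validity is preserved under disjoint unions). Each one-world frame has |W|=1≤4, but the union has |W|=5.
So no modal formula (or set of formulas) defines exactly the |W|≤4 frames.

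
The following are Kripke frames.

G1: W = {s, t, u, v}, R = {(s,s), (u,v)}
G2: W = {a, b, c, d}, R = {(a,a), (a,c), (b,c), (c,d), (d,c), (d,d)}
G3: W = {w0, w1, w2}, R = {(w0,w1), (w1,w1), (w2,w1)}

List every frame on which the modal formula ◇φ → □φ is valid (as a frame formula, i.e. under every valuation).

Frame correspondent (Sahlqvist): ∀x ∀y ∀z (Rxy ∧ Rxz → y = z) — i.e. partial functionality.
G1: satisfies the condition.
G2: fails — a sees both a and c.
G3: satisfies the condition.

G1, G3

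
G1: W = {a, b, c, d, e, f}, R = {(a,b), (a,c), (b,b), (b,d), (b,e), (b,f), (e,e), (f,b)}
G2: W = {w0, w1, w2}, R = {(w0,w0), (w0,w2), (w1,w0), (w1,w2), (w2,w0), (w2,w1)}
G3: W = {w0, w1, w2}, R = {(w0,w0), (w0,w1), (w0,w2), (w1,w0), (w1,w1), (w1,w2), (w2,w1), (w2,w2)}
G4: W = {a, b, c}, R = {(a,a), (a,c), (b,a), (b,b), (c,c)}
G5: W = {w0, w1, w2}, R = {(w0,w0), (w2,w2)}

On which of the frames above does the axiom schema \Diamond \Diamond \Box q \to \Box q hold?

G5

Frame correspondent (Sahlqvist): \forall x \forall y \forall z ((x R^2 y \wedge xRz) \to \exists w (yRw \wedge z = w)) — i.e. a generalized confluence (Geach) condition.
G1: fails — aR²b, aRc but no w with bRw and c=w.
G2: fails — w0R²w2, w0Rw2 but no w with w2Rw and w2=w.
G3: fails — w0R²w2, w0Rw0 but no w with w2Rw and w0=w.
G4: fails — aR²c, aRa but no w with cRw and a=w.
G5: satisfies the condition.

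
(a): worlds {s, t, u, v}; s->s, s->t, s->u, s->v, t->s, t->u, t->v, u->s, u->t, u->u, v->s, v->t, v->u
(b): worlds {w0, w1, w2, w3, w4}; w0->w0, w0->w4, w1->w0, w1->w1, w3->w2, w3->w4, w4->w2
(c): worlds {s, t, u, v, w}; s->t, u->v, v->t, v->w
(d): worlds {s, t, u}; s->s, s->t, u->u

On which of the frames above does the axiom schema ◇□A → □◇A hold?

This is the axiom for convergence; its first-order frame correspondent is ∀x ∀y ∀z (Rxy ∧ Rxz → ∃w (Ryw ∧ Rzw)).
(a): ✓.
(b): fails — Rw0w4 and Rw0w0 but w4 and w0 have no common successor.
(c): fails — Rst and Rst but t and t have no common successor.
(d): fails — Rss and Rst but s and t have no common successor.
Valid on: (a).

(a)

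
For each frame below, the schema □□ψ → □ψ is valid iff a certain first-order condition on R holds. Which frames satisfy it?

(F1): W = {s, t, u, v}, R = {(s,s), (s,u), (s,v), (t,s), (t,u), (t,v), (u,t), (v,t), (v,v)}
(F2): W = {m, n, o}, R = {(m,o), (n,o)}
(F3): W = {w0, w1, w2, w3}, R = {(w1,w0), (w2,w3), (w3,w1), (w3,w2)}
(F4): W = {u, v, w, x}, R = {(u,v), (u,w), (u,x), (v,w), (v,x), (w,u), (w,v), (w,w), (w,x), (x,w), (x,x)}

Frame correspondent (Sahlqvist): ∀x ∀y (Rxy → ∃z (Rxz ∧ Rzy)) — i.e. density.
(F1): fails — Rut but no z with Ruz and Rzt.
(F2): fails — Rno but no z with Rnz and Rzo.
(F3): fails — Rw1w0 but no z with Rw1z and Rzw0.
(F4): holds.
Valid on: (F4).

(F4)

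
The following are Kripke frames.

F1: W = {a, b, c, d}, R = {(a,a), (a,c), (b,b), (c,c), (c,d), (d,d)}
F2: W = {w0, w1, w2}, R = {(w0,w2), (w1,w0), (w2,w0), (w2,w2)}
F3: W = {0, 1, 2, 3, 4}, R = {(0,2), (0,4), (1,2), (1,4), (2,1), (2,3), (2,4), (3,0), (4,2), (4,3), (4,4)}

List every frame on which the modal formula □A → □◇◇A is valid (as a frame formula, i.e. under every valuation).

This is the axiom for a generalized confluence (Geach) condition; its first-order frame correspondent is ∀x ∀z (xRz → ∃w (xRw ∧ zR²w)).
F1: holds.
F2: holds.
F3: fails — 3R0 but no w with 3Rw and 0R²w.
Valid on: F1, F2.

F1, F2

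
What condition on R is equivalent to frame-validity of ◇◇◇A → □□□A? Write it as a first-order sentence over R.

This is a Sahlqvist (Geach-type) schema ◇^3□^0A → □^3◇^0A.
Minimal-valuation argument: fix x; take any y with xR^3y and any z with xR^3z. Set V(A) to the set of worlds R-reachable from y in exactly 0 steps. Then □^0A holds at y, so the antecedent holds at x; validity forces ◇^0A at z, giving a w with zR^0w and yR^0w.
First-order correspondent: ∀x ∀y ∀z ((xR³y ∧ xR³z) → ∃w (y = w ∧ z = w)).

∀x ∀y ∀z ((xR³y ∧ xR³z) → ∃w (y = w ∧ z = w))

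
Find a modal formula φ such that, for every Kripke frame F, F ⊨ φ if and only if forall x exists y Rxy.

□ψ → ◇ψ

This is seriality; the standard corresponding axiom is D: □ψ → ◇ψ.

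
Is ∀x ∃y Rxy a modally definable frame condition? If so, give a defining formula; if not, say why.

Yes: it is seriality, defined by the D schema □q → ◇q.
Suppose □q→◇q is valid. At any x set V(q)=W. Then □q at x, so ◇q at x, so x has a successor.

Yes, by □q → ◇q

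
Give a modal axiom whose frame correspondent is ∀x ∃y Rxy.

This is seriality; the standard corresponding axiom is D: □p → ◇p.

□p → ◇p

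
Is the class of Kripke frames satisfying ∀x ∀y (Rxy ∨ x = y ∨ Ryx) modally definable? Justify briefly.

Not definable by any modal formula

If a class were modally definable it would be closed under disjoint unions (Goldblatt–Thomason).
Take 4 disjoint single-world reflexive frames: each is trivially connected, but their disjoint union has 4 worlds with no edge between distinct components, so it is not connected.
So the class is not modally definable.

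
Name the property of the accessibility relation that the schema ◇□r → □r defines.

This schema is equivalent to the 5 axiom ◇r → □◇r.
Its frame correspondent is the Euclidean property — ∀x ∀y ∀z (Rxy ∧ Rxz → Ryz).

the Euclidean property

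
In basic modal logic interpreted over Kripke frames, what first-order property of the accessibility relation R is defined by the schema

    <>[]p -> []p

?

Replacing p by ¬p and contraposing gives the equivalent schema ◇p → □◇p.
Suppose ◇p→□◇p is valid. Take Rxy, Rxz and set V(p)={y}. Then ◇p at x, so □◇p at x, so ◇p at z, so some w with Rzw has p; w=y, i.e. Rzy. By symmetry of the argument, Ryz.
The converse is a direct semantic check.
So the correspondent is the Euclidean property.

The Euclidean property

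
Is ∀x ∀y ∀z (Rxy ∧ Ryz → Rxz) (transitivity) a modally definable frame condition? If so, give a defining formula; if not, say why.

The condition is transitivity. A defining modal formula is □q → □□q.
Suppose □q→□□q is valid. Take Rxy, Ryz and set V(q)={w : Rxw}. Then □q at x, so □□q at x, so □q at y, so q at z, i.e. Rxz.

Definable; □q → □□q defines it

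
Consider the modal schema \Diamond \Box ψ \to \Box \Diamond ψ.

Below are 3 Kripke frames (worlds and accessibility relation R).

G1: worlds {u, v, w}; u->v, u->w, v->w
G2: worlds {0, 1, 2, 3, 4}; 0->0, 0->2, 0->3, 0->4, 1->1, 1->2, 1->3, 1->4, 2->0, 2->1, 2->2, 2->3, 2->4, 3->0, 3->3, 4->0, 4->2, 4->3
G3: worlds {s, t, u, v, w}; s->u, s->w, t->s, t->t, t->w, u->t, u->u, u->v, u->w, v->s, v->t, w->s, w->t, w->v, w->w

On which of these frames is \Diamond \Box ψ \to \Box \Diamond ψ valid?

Frame correspondent (Sahlqvist): \forall x \forall y \forall z (Rxy \wedge Rxz \to \exists w (Ryw \wedge Rzw)) — i.e. convergence.
G1: fails — Ruv and Ruw but v and w have no common successor.
G2: satisfies the condition.
G3: fails — Rwv and Rws but v and s have no common successor.

G2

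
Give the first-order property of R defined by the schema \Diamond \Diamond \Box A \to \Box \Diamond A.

This is a Sahlqvist (Geach-type) schema ◇^2□^1A → □^1◇^1A.
First-order correspondent: \forall x \forall y \forall z ((x R^2 y \wedge xRz) \to \exists w (yRw \wedge zRw)).

\forall x \forall y \forall z ((x R^2 y \wedge xRz) \to \exists w (yRw \wedge zRw))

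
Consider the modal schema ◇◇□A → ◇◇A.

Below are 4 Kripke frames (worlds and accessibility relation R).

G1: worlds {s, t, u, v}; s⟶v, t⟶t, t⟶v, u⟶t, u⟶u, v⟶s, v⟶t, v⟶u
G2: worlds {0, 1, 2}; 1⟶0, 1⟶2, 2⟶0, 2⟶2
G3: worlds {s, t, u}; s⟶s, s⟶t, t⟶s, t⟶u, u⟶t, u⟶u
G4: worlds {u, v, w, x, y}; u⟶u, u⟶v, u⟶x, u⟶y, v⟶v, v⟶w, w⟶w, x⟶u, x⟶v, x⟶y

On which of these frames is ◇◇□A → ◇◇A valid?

G3

Frame correspondent (Sahlqvist): ∀x ∀y (xR²y → ∃w (yRw ∧ xR²w)) — i.e. a generalized confluence (Geach) condition.
G1: fails — sR²s but no w with sRw and sR²w.
G2: fails — 1R²0 but no w with 0Rw and 1R²w.
G3: ✓.
G4: fails — uR²y but no t with yRt and uR²t.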